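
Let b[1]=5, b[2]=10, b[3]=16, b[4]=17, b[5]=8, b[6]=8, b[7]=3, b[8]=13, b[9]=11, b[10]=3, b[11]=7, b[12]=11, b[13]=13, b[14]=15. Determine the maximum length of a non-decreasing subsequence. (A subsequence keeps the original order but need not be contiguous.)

7

Track the smallest tail for each achievable length (allowing ties):
5 → extends → [5]
10 → extends → [5, 10]
16 → extends → [5, 10, 16]
17 → extends → [5, 10, 16, 17]
8 → replaces 10 → [5, 8, 16, 17]
8 → replaces 16 → [5, 8, 8, 17]
3 → replaces 5 → [3, 8, 8, 17]
13 → replaces 17 → [3, 8, 8, 13]
11 → replaces 13 → [3, 8, 8, 11]
3 → replaces 8 → [3, 3, 8, 11]
7 → replaces 8 → [3, 3, 7, 11]
11 → extends → [3, 3, 7, 11, 11]
13 → extends → [3, 3, 7, 11, 11, 13]
15 → extends → [3, 3, 7, 11, 11, 13, 15]
Seven tails, so the longest non-decreasing subsequence has length 7 (e.g. 5, 8, 8, 11, 11, 13, 15).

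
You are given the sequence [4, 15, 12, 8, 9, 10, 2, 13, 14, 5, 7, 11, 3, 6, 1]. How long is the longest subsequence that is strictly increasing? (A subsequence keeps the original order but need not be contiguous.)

6

Track the smallest tail for each achievable length (strict):
4 → extends → [4]
15 → extends → [4, 15]
12 → replaces 15 → [4, 12]
8 → replaces 12 → [4, 8]
9 → extends → [4, 8, 9]
10 → extends → [4, 8, 9, 10]
2 → replaces 4 → [2, 8, 9, 10]
13 → extends → [2, 8, 9, 10, 13]
14 → extends → [2, 8, 9, 10, 13, 14]
5 → replaces 8 → [2, 5, 9, 10, 13, 14]
7 → replaces 9 → [2, 5, 7, 10, 13, 14]
11 → replaces 13 → [2, 5, 7, 10, 11, 14]
3 → replaces 5 → [2, 3, 7, 10, 11, 14]
6 → replaces 7 → [2, 3, 6, 10, 11, 14]
1 → replaces 2 → [1, 3, 6, 10, 11, 14]
Six tails, so the longest strictly increasing subsequence has length 6 (e.g. 4, 8, 9, 10, 13, 14).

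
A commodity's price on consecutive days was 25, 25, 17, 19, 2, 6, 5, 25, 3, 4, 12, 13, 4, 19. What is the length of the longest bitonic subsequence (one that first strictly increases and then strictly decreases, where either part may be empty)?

inc[i] = longest strictly increasing subsequence ending at i; dec[i] = longest strictly decreasing subsequence starting at i:
i:      1  2  3  4  5  6  7  8  9 10 11 12 13 14
a[i]:  25 25 17 19  2  6  5 25  3  4 12 13  4 19
inc:    1  1  1  2  1  2  2  3  2  3  4  5  3  6
dec:    5  5  4  4  1  3  2  3  1  1  2  2  1  1
Best peak at i=12 (value 13): inc=5, dec=2, length 5+2−1 = 6.

6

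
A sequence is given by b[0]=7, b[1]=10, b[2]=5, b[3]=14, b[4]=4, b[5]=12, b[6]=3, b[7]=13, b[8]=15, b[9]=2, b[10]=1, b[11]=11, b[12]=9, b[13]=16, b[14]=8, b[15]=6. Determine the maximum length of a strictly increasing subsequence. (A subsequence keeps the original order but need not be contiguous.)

Track the smallest tail for each achievable length (strict):
7 → extends → [7]
10 → extends → [7, 10]
5 → replaces 7 → [5, 10]
14 → extends → [5, 10, 14]
4 → replaces 5 → [4, 10, 14]
12 → replaces 14 → [4, 10, 12]
3 → replaces 4 → [3, 10, 12]
13 → extends → [3, 10, 12, 13]
15 → extends → [3, 10, 12, 13, 15]
2 → replaces 3 → [2, 10, 12, 13, 15]
1 → replaces 2 → [1, 10, 12, 13, 15]
11 → replaces 12 → [1, 10, 11, 13, 15]
9 → replaces 10 → [1, 9, 11, 13, 15]
16 → extends → [1, 9, 11, 13, 15, 16]
8 → replaces 9 → [1, 8, 11, 13, 15, 16]
6 → replaces 8 → [1, 6, 11, 13, 15, 16]
Six tails, so the longest strictly increasing subsequence has length 6 (e.g. 7, 10, 12, 13, 15, 16).

6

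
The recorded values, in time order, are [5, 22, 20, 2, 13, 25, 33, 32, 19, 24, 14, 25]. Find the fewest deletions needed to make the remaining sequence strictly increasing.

Fewest deletions = n − (longest strictly increasing subsequence).
Patience tails:
5 → extends → [5]
22 → extends → [5, 22]
20 → replaces 22 → [5, 20]
2 → replaces 5 → [2, 20]
13 → replaces 20 → [2, 13]
25 → extends → [2, 13, 25]
33 → extends → [2, 13, 25, 33]
32 → replaces 33 → [2, 13, 25, 32]
19 → replaces 25 → [2, 13, 19, 32]
24 → replaces 32 → [2, 13, 19, 24]
14 → replaces 19 → [2, 13, 14, 24]
25 → extends → [2, 13, 14, 24, 25]
Longest strictly increasing subsequence has length 5, so deletions = 12 − 5 = 7.

7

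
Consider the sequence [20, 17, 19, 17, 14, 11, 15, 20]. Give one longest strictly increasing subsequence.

Patience tails give the LIS length; then backtrack through the dp parents:
20 → extends → [20]
17 → replaces 20 → [17]
19 → extends → [17, 19]
17 → already a tail → [17, 19]
14 → replaces 17 → [14, 19]
11 → replaces 14 → [11, 19]
15 → replaces 19 → [11, 15]
20 → extends → [11, 15, 20]
Length 3; one witness is 17, 19, 20.

17, 19, 20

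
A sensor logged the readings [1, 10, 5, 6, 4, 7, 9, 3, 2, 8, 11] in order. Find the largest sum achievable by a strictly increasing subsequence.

Let S[i] be the best sum of a strictly increasing subsequence ending at i:
i:      1  2  3  4  5  6  7  8  9 10 11
a[i]:   1 10  5  6  4  7  9  3  2  8 11
S:      1 11  6 12  5 19 28  4  3 27 39
Maximum is 39 (e.g. 1 + 5 + 6 + 7 + 9 + 11).

39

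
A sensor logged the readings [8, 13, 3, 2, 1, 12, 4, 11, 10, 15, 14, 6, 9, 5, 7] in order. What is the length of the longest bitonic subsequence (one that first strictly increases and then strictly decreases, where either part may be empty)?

7

inc[i] = longest strictly increasing subsequence ending at i; dec[i] = longest strictly decreasing subsequence starting at i:
i:      1  2  3  4  5  6  7  8  9 10 11 12 13 14 15
a[i]:   8 13  3  2  1 12  4 11 10 15 14  6  9  5  7
inc:    1  2  1  1  1  2  2  3  3  4  4  3  4  3  4
dec:    4  6  3  2  1  5  1  4  3  4  3  2  2  1  1
Best peak at i=2 (value 13): inc=2, dec=6, length 2+6−1 = 7.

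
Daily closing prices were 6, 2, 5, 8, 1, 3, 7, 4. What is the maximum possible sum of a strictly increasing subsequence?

15

Let S[i] be the best sum of a strictly increasing subsequence ending at i:
i:      1  2  3  4  5  6  7  8
a[i]:   6  2  5  8  1  3  7  4
S:      6  2  7 15  1  5 14  9
Maximum is 15 (e.g. 2 + 5 + 8).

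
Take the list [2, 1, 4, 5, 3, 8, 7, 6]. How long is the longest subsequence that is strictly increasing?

4

Track the smallest tail for each achievable length (strict):
2 → extends → [2]
1 → replaces 2 → [1]
4 → extends → [1, 4]
5 → extends → [1, 4, 5]
3 → replaces 4 → [1, 3, 5]
8 → extends → [1, 3, 5, 8]
7 → replaces 8 → [1, 3, 5, 7]
6 → replaces 7 → [1, 3, 5, 6]
Four tails, so the longest strictly increasing subsequence has length 4 (e.g. 2, 4, 5, 8).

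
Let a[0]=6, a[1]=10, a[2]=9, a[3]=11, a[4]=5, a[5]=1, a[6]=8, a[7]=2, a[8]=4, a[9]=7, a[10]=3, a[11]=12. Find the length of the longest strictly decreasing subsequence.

5

Negate each value so 'decreasing' becomes 'increasing', then run patience tails on the negated sequence:
-6 → extends → [-6]
-10 → replaces -6 → [-10]
-9 → extends → [-10, -9]
-11 → replaces -10 → [-11, -9]
-5 → extends → [-11, -9, -5]
-1 → extends → [-11, -9, -5, -1]
-8 → replaces -5 → [-11, -9, -8, -1]
-2 → replaces -1 → [-11, -9, -8, -2]
-4 → replaces -2 → [-11, -9, -8, -4]
-7 → replaces -4 → [-11, -9, -8, -7]
-3 → extends → [-11, -9, -8, -7, -3]
-12 → replaces -11 → [-12, -9, -8, -7, -3]
Five tails, so the longest strictly decreasing subsequence of the original has length 5.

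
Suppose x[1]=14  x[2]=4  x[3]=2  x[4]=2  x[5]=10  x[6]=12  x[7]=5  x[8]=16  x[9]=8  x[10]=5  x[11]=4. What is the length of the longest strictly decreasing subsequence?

Negate each value so 'decreasing' becomes 'increasing', then run patience tails on the negated sequence:
-14 → extends → [-14]
-4 → extends → [-14, -4]
-2 → extends → [-14, -4, -2]
-2 → already a tail → [-14, -4, -2]
-10 → replaces -4 → [-14, -10, -2]
-12 → replaces -10 → [-14, -12, -2]
-5 → replaces -2 → [-14, -12, -5]
-16 → replaces -14 → [-16, -12, -5]
-8 → replaces -5 → [-16, -12, -8]
-5 → extends → [-16, -12, -8, -5]
-4 → extends → [-16, -12, -8, -5, -4]
Five tails, so the longest strictly decreasing subsequence of the original has length 5.

5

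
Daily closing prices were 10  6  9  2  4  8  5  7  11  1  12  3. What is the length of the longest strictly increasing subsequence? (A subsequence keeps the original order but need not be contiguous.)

6

Track the smallest tail for each achievable length (strict):
10 → extends → [10]
6 → replaces 10 → [6]
9 → extends → [6, 9]
2 → replaces 6 → [2, 9]
4 → replaces 9 → [2, 4]
8 → extends → [2, 4, 8]
5 → replaces 8 → [2, 4, 5]
7 → extends → [2, 4, 5, 7]
11 → extends → [2, 4, 5, 7, 11]
1 → replaces 2 → [1, 4, 5, 7, 11]
12 → extends → [1, 4, 5, 7, 11, 12]
3 → replaces 4 → [1, 3, 5, 7, 11, 12]
Six tails, so the longest strictly increasing subsequence has length 6 (e.g. 2, 4, 5, 7, 11, 12).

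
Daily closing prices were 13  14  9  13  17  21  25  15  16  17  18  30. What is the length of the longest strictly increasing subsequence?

Let dp[i] be the length of the longest such subsequence ending at index i:
i:      1  2  3  4  5  6  7  8  9 10 11 12
a[i]:  13 14  9 13 17 21 25 15 16 17 18 30
dp:     1  2  1  2  3  4  5  3  4  5  6  7
Maximum dp value is 7.

7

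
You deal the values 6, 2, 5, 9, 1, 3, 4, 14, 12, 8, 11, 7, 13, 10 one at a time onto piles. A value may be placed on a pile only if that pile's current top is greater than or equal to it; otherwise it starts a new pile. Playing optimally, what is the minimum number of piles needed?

6

Place each on the leftmost legal pile:
6 → new pile 1 (tops now [6])
2 → pile 1 (tops now [2])
5 → new pile 2 (tops now [2, 5])
9 → new pile 3 (tops now [2, 5, 9])
1 → pile 1 (tops now [1, 5, 9])
3 → pile 2 (tops now [1, 3, 9])
4 → pile 3 (tops now [1, 3, 4])
14 → new pile 4 (tops now [1, 3, 4, 14])
12 → pile 4 (tops now [1, 3, 4, 12])
8 → pile 4 (tops now [1, 3, 4, 8])
11 → new pile 5 (tops now [1, 3, 4, 8, 11])
7 → pile 4 (tops now [1, 3, 4, 7, 11])
13 → new pile 6 (tops now [1, 3, 4, 7, 11, 13])
10 → pile 5 (tops now [1, 3, 4, 7, 10, 13])
Six piles.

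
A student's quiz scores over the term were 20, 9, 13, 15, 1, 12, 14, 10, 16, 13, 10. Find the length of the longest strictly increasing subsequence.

Let dp[i] be the length of the longest such subsequence ending at index i:
i:      1  2  3  4  5  6  7  8  9 10 11
a[i]:  20  9 13 15  1 12 14 10 16 13 10
dp:     1  1  2  3  1  2  3  2  4  3  2
Maximum dp value is 4.

4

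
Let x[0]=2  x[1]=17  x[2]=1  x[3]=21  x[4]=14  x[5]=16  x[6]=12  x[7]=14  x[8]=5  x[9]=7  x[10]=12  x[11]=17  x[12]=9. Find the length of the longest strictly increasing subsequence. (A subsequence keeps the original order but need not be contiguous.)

Track the smallest tail for each achievable length (strict):
2 → extends → [2]
17 → extends → [2, 17]
1 → replaces 2 → [1, 17]
21 → extends → [1, 17, 21]
14 → replaces 17 → [1, 14, 21]
16 → replaces 21 → [1, 14, 16]
12 → replaces 14 → [1, 12, 16]
14 → replaces 16 → [1, 12, 14]
5 → replaces 12 → [1, 5, 14]
7 → replaces 14 → [1, 5, 7]
12 → extends → [1, 5, 7, 12]
17 → extends → [1, 5, 7, 12, 17]
9 → replaces 12 → [1, 5, 7, 9, 17]
Five tails, so the longest strictly increasing subsequence has length 5 (e.g. 2, 5, 7, 12, 17).

5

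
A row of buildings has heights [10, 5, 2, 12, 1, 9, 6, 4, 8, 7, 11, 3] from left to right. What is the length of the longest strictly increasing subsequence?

4

Track the smallest tail for each achievable length (strict):
10 → extends → [10]
5 → replaces 10 → [5]
2 → replaces 5 → [2]
12 → extends → [2, 12]
1 → replaces 2 → [1, 12]
9 → replaces 12 → [1, 9]
6 → replaces 9 → [1, 6]
4 → replaces 6 → [1, 4]
8 → extends → [1, 4, 8]
7 → replaces 8 → [1, 4, 7]
11 → extends → [1, 4, 7, 11]
3 → replaces 4 → [1, 3, 7, 11]
Four tails, so the longest strictly increasing subsequence has length 4 (e.g. 5, 6, 8, 11).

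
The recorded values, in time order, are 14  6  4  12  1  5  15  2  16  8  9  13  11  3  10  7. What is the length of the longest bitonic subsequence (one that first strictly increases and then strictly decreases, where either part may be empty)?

inc[i] = longest strictly increasing subsequence ending at i; dec[i] = longest strictly decreasing subsequence starting at i:
i:      1  2  3  4  5  6  7  8  9 10 11 12 13 14 15 16
a[i]:  14  6  4 12  1  5 15  2 16  8  9 13 11  3 10  7
inc:    1  1  1  2  1  2  3  2  4  3  4  5  5  3  5  4
dec:    5  3  2  4  1  2  5  1  5  2  2  4  3  1  2  1
Best peak at i=9 (value 16): inc=4, dec=5, length 4+5−1 = 8.

8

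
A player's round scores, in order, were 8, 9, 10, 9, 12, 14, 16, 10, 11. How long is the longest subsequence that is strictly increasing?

Let dp[i] be the length of the longest such subsequence ending at index i:
i:      1  2  3  4  5  6  7  8  9
a[i]:   8  9 10  9 12 14 16 10 11
dp:     1  2  3  2  4  5  6  3  4
Maximum dp value is 6.

6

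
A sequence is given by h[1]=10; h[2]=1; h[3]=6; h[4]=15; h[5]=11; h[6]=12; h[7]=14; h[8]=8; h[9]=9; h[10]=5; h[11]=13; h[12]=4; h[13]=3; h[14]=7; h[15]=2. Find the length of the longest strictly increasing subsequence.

5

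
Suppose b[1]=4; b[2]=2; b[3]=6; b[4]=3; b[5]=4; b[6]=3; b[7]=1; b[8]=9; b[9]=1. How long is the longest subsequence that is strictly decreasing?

Negate each value so 'decreasing' becomes 'increasing', then run patience tails on the negated sequence:
-4 → extends → [-4]
-2 → extends → [-4, -2]
-6 → replaces -4 → [-6, -2]
-3 → replaces -2 → [-6, -3]
-4 → replaces -3 → [-6, -4]
-3 → extends → [-6, -4, -3]
-1 → extends → [-6, -4, -3, -1]
-9 → replaces -6 → [-9, -4, -3, -1]
-1 → already a tail → [-9, -4, -3, -1]
Four tails, so the longest strictly decreasing subsequence of the original has length 4.

4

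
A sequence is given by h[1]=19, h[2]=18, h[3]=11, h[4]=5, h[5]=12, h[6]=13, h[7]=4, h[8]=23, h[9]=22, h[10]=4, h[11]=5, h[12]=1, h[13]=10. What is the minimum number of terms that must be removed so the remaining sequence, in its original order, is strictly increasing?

9

Fewest deletions = n − (longest strictly increasing subsequence).
Patience tails:
19 → extends → [19]
18 → replaces 19 → [18]
11 → replaces 18 → [11]
5 → replaces 11 → [5]
12 → extends → [5, 12]
13 → extends → [5, 12, 13]
4 → replaces 5 → [4, 12, 13]
23 → extends → [4, 12, 13, 23]
22 → replaces 23 → [4, 12, 13, 22]
4 → already a tail → [4, 12, 13, 22]
5 → replaces 12 → [4, 5, 13, 22]
1 → replaces 4 → [1, 5, 13, 22]
10 → replaces 13 → [1, 5, 10, 22]
Longest strictly increasing subsequence has length 4, so deletions = 13 − 4 = 9.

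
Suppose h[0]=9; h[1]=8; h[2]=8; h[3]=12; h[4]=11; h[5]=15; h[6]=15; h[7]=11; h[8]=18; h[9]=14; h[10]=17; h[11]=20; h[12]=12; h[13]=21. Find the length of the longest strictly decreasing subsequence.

3

Negate each value so 'decreasing' becomes 'increasing', then run patience tails on the negated sequence:
-9 → extends → [-9]
-8 → extends → [-9, -8]
-8 → already a tail → [-9, -8]
-12 → replaces -9 → [-12, -8]
-11 → replaces -8 → [-12, -11]
-15 → replaces -12 → [-15, -11]
-15 → already a tail → [-15, -11]
-11 → already a tail → [-15, -11]
-18 → replaces -15 → [-18, -11]
-14 → replaces -11 → [-18, -14]
-17 → replaces -14 → [-18, -17]
-20 → replaces -18 → [-20, -17]
-12 → extends → [-20, -17, -12]
-21 → replaces -20 → [-21, -17, -12]
Three tails, so the longest strictly decreasing subsequence of the original has length 3.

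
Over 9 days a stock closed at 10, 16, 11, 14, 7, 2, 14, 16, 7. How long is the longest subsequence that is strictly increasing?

Let dp[i] be the length of the longest such subsequence ending at index i:
i:      1  2  3  4  5  6  7  8  9
a[i]:  10 16 11 14  7  2 14 16  7
dp:     1  2  2  3  1  1  3  4  2
Maximum dp value is 4.

4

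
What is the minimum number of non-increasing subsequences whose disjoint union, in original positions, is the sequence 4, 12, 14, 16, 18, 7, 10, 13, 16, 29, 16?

6

Place each on the leftmost legal pile:
4 → new pile 1 (tops now [4])
12 → new pile 2 (tops now [4, 12])
14 → new pile 3 (tops now [4, 12, 14])
16 → new pile 4 (tops now [4, 12, 14, 16])
18 → new pile 5 (tops now [4, 12, 14, 16, 18])
7 → pile 2 (tops now [4, 7, 14, 16, 18])
10 → pile 3 (tops now [4, 7, 10, 16, 18])
13 → pile 4 (tops now [4, 7, 10, 13, 18])
16 → pile 5 (tops now [4, 7, 10, 13, 16])
29 → new pile 6 (tops now [4, 7, 10, 13, 16, 29])
16 → pile 5 (tops now [4, 7, 10, 13, 16, 29])
Six piles.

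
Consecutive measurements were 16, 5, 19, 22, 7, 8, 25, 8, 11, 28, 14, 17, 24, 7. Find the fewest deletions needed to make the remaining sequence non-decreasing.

6

Fewest deletions = n − (longest non-decreasing subsequence).
i:      1  2  3  4  5  6  7  8  9 10 11 12 13 14
a[i]:  16  5 19 22  7  8 25  8 11 28 14 17 24  7
dp:     1  1  2  3  2  3  4  4  5  6  6  7  8  3
max dp = 8, so deletions = 14 − 8 = 6.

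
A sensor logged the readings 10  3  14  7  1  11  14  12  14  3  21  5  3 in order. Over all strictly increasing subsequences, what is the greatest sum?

Let S[i] be the best sum of a strictly increasing subsequence ending at i:
i:      1  2  3  4  5  6  7  8  9 10 11 12 13
a[i]:  10  3 14  7  1 11 14 12 14  3 21  5  3
S:     10  3 24 10  1 21 35 33 47  4 68  9  4
Maximum is 68 (e.g. 3 + 7 + 11 + 12 + 14 + 21).

68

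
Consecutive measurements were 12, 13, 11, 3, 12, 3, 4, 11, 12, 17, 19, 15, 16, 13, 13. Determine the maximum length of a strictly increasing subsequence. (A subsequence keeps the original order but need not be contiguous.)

Track the smallest tail for each achievable length (strict):
12 → extends → [12]
13 → extends → [12, 13]
11 → replaces 12 → [11, 13]
3 → replaces 11 → [3, 13]
12 → replaces 13 → [3, 12]
3 → already a tail → [3, 12]
4 → replaces 12 → [3, 4]
11 → extends → [3, 4, 11]
12 → extends → [3, 4, 11, 12]
17 → extends → [3, 4, 11, 12, 17]
19 → extends → [3, 4, 11, 12, 17, 19]
15 → replaces 17 → [3, 4, 11, 12, 15, 19]
16 → replaces 19 → [3, 4, 11, 12, 15, 16]
13 → replaces 15 → [3, 4, 11, 12, 13, 16]
13 → already a tail → [3, 4, 11, 12, 13, 16]
Six tails, so the longest strictly increasing subsequence has length 6 (e.g. 3, 4, 11, 12, 17, 19).

6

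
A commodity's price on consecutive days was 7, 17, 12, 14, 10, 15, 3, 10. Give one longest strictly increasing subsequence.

7, 12, 14, 15

Patience tails give the LIS length; then backtrack through the dp parents:
7 → extends → [7]
17 → extends → [7, 17]
12 → replaces 17 → [7, 12]
14 → extends → [7, 12, 14]
10 → replaces 12 → [7, 10, 14]
15 → extends → [7, 10, 14, 15]
3 → replaces 7 → [3, 10, 14, 15]
10 → already a tail → [3, 10, 14, 15]
Length 4; one witness is 7, 12, 14, 15.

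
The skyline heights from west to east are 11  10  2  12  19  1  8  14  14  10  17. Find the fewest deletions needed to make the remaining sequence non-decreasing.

6

Fewest deletions = n − (longest non-decreasing subsequence).
i:      1  2  3  4  5  6  7  8  9 10 11
a[i]:  11 10  2 12 19  1  8 14 14 10 17
dp:     1  1  1  2  3  1  2  3  4  3  5
max dp = 5, so deletions = 11 − 5 = 6.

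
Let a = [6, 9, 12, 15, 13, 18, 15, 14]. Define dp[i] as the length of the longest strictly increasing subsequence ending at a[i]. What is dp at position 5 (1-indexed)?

4

dp[i] = 1 + max{dp[j] : j<i, a[j]<a[i]} (or 1 if no such j):
i:      1  2  3  4  5  6  7  8
a[i]:   6  9 12 15 13 18 15 14
dp:     1  2  3  4  4  5  5  5
At index 5 the value is 4.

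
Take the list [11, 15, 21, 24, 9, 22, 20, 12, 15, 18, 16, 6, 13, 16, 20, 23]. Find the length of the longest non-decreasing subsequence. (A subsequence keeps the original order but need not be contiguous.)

7

Track the smallest tail for each achievable length (allowing ties):
11 → extends → [11]
15 → extends → [11, 15]
21 → extends → [11, 15, 21]
24 → extends → [11, 15, 21, 24]
9 → replaces 11 → [9, 15, 21, 24]
22 → replaces 24 → [9, 15, 21, 22]
20 → replaces 21 → [9, 15, 20, 22]
12 → replaces 15 → [9, 12, 20, 22]
15 → replaces 20 → [9, 12, 15, 22]
18 → replaces 22 → [9, 12, 15, 18]
16 → replaces 18 → [9, 12, 15, 16]
6 → replaces 9 → [6, 12, 15, 16]
13 → replaces 15 → [6, 12, 13, 16]
16 → extends → [6, 12, 13, 16, 16]
20 → extends → [6, 12, 13, 16, 16, 20]
23 → extends → [6, 12, 13, 16, 16, 20, 23]
Seven tails, so the longest non-decreasing subsequence has length 7 (e.g. 11, 15, 15, 16, 16, 20, 23).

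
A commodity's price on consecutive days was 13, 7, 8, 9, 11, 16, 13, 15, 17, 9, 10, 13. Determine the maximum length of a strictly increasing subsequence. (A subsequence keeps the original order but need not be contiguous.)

7

Track the smallest tail for each achievable length (strict):
13 → extends → [13]
7 → replaces 13 → [7]
8 → extends → [7, 8]
9 → extends → [7, 8, 9]
11 → extends → [7, 8, 9, 11]
16 → extends → [7, 8, 9, 11, 16]
13 → replaces 16 → [7, 8, 9, 11, 13]
15 → extends → [7, 8, 9, 11, 13, 15]
17 → extends → [7, 8, 9, 11, 13, 15, 17]
9 → already a tail → [7, 8, 9, 11, 13, 15, 17]
10 → replaces 11 → [7, 8, 9, 10, 13, 15, 17]
13 → already a tail → [7, 8, 9, 10, 13, 15, 17]
Seven tails, so the longest strictly increasing subsequence has length 7 (e.g. 7, 8, 9, 11, 13, 15, 17).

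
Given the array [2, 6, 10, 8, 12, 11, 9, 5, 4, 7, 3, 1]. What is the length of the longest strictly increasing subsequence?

Track the smallest tail for each achievable length (strict):
2 → extends → [2]
6 → extends → [2, 6]
10 → extends → [2, 6, 10]
8 → replaces 10 → [2, 6, 8]
12 → extends → [2, 6, 8, 12]
11 → replaces 12 → [2, 6, 8, 11]
9 → replaces 11 → [2, 6, 8, 9]
5 → replaces 6 → [2, 5, 8, 9]
4 → replaces 5 → [2, 4, 8, 9]
7 → replaces 8 → [2, 4, 7, 9]
3 → replaces 4 → [2, 3, 7, 9]
1 → replaces 2 → [1, 3, 7, 9]
Four tails, so the longest strictly increasing subsequence has length 4 (e.g. 2, 6, 10, 12).

4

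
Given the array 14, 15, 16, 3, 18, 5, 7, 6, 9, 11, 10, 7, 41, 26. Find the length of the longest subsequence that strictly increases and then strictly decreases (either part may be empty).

7

inc[i] = longest strictly increasing subsequence ending at i; dec[i] = longest strictly decreasing subsequence starting at i:
i:      1  2  3  4  5  6  7  8  9 10 11 12 13 14
a[i]:  14 15 16  3 18  5  7  6  9 11 10  7 41 26
inc:    1  2  3  1  4  2  3  3  4  5  5  4  6  6
dec:    4  4  4  1  4  1  2  1  2  3  2  1  2  1
Best peak at i=5 (value 18): inc=4, dec=4, length 4+4−1 = 7.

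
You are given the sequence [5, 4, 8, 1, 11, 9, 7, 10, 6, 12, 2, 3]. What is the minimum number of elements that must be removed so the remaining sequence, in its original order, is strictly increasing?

7

Fewest deletions = n − (longest strictly increasing subsequence).
i:      1  2  3  4  5  6  7  8  9 10 11 12
a[i]:   5  4  8  1 11  9  7 10  6 12  2  3
dp:     1  1  2  1  3  3  2  4  2  5  2  3
max dp = 5, so deletions = 12 − 5 = 7.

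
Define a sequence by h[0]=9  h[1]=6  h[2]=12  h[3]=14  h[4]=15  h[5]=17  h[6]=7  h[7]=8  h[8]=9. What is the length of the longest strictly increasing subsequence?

5

Track the smallest tail for each achievable length (strict):
9 → extends → [9]
6 → replaces 9 → [6]
12 → extends → [6, 12]
14 → extends → [6, 12, 14]
15 → extends → [6, 12, 14, 15]
17 → extends → [6, 12, 14, 15, 17]
7 → replaces 12 → [6, 7, 14, 15, 17]
8 → replaces 14 → [6, 7, 8, 15, 17]
9 → replaces 15 → [6, 7, 8, 9, 17]
Five tails, so the longest strictly increasing subsequence has length 5 (e.g. 9, 12, 14, 15, 17).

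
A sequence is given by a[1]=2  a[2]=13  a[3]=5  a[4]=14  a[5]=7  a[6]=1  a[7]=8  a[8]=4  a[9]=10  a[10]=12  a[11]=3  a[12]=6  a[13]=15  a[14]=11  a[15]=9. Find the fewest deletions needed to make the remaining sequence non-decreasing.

8

Fewest deletions = n − (longest non-decreasing subsequence).
i:      1  2  3  4  5  6  7  8  9 10 11 12 13 14 15
a[i]:   2 13  5 14  7  1  8  4 10 12  3  6 15 11  9
dp:     1  2  2  3  3  1  4  2  5  6  2  3  7  6  5
max dp = 7, so deletions = 15 − 7 = 8.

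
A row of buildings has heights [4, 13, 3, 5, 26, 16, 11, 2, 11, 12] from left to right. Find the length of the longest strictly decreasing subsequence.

4

Negate each value so 'decreasing' becomes 'increasing', then run patience tails on the negated sequence:
-4 → extends → [-4]
-13 → replaces -4 → [-13]
-3 → extends → [-13, -3]
-5 → replaces -3 → [-13, -5]
-26 → replaces -13 → [-26, -5]
-16 → replaces -5 → [-26, -16]
-11 → extends → [-26, -16, -11]
-2 → extends → [-26, -16, -11, -2]
-11 → already a tail → [-26, -16, -11, -2]
-12 → replaces -11 → [-26, -16, -12, -2]
Four tails, so the longest strictly decreasing subsequence of the original has length 4.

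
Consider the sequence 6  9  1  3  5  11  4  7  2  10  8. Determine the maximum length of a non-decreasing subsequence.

5

Let dp[i] be the length of the longest such subsequence ending at index i:
i:      1  2  3  4  5  6  7  8  9 10 11
a[i]:   6  9  1  3  5 11  4  7  2 10  8
dp:     1  2  1  2  3  4  3  4  2  5  5
Maximum dp value is 5.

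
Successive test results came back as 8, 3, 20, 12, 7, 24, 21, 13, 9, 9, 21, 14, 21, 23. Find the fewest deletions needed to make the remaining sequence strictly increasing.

8

Fewest deletions = n − (longest strictly increasing subsequence).
i:      1  2  3  4  5  6  7  8  9 10 11 12 13 14
a[i]:   8  3 20 12  7 24 21 13  9  9 21 14 21 23
dp:     1  1  2  2  2  3  3  3  3  3  4  4  5  6
max dp = 6, so deletions = 14 − 6 = 8.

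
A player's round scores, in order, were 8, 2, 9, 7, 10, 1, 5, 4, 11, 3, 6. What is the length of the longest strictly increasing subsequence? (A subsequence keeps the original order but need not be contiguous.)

Let dp[i] be the length of the longest such subsequence ending at index i:
i:      1  2  3  4  5  6  7  8  9 10 11
a[i]:   8  2  9  7 10  1  5  4 11  3  6
dp:     1  1  2  2  3  1  2  2  4  2  3
Maximum dp value is 4.

4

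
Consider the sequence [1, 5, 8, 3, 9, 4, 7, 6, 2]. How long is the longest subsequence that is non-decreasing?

4

Let dp[i] be the length of the longest such subsequence ending at index i:
i:     1 2 3 4 5 6 7 8 9
a[i]:  1 5 8 3 9 4 7 6 2
dp:    1 2 3 2 4 3 4 4 2
Maximum dp value is 4.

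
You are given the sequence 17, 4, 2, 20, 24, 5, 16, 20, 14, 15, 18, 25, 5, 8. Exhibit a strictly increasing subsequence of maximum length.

4, 5, 14, 15, 18, 25

Patience tails give the LIS length; then backtrack through the dp parents:
17 → extends → [17]
4 → replaces 17 → [4]
2 → replaces 4 → [2]
20 → extends → [2, 20]
24 → extends → [2, 20, 24]
5 → replaces 20 → [2, 5, 24]
16 → replaces 24 → [2, 5, 16]
20 → extends → [2, 5, 16, 20]
14 → replaces 16 → [2, 5, 14, 20]
15 → replaces 20 → [2, 5, 14, 15]
18 → extends → [2, 5, 14, 15, 18]
25 → extends → [2, 5, 14, 15, 18, 25]
5 → already a tail → [2, 5, 14, 15, 18, 25]
8 → replaces 14 → [2, 5, 8, 15, 18, 25]
Length 6; one witness is 4, 5, 14, 15, 18, 25.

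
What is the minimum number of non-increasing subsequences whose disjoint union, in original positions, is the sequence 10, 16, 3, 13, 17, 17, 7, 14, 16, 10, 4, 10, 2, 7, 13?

4

The minimum number of non-increasing subsequences covering a sequence equals the length of its longest strictly increasing subsequence.
LIS length is 4 (e.g. 10, 13, 14, 16), so 4 piles are needed.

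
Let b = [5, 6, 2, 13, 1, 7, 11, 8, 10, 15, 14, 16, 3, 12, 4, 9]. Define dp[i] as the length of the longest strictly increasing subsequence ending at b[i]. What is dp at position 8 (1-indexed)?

4

dp[i] = 1 + max{dp[j] : j<i, b[j]<b[i]} (or 1 if no such j):
i:      1  2  3  4  5  6  7  8  9 10 11 12 13 14 15 16
b[i]:   5  6  2 13  1  7 11  8 10 15 14 16  3 12  4  9
dp:     1  2  1  3  1  3  4  4  5  6  6  7  2  6  3  5
At index 8 the value is 4.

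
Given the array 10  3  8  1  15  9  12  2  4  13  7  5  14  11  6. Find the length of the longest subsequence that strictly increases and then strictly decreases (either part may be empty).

8

inc[i] = longest strictly increasing subsequence ending at i; dec[i] = longest strictly decreasing subsequence starting at i:
i:      1  2  3  4  5  6  7  8  9 10 11 12 13 14 15
a[i]:  10  3  8  1 15  9 12  2  4 13  7  5 14 11  6
inc:    1  1  2  1  3  3  4  2  3  5  4  4  6  5  5
dec:    4  2  3  1  4  3  3  1  1  3  2  1  3  2  1
Best peak at i=13 (value 14): inc=6, dec=3, length 6+3−1 = 8.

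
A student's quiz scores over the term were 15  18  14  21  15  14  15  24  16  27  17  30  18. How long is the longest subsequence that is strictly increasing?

6

Let dp[i] be the length of the longest such subsequence ending at index i:
i:      1  2  3  4  5  6  7  8  9 10 11 12 13
a[i]:  15 18 14 21 15 14 15 24 16 27 17 30 18
dp:     1  2  1  3  2  1  2  4  3  5  4  6  5
Maximum dp value is 6.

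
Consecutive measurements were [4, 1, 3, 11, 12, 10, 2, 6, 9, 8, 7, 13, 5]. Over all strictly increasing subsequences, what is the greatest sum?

Let S[i] be the best sum of a strictly increasing subsequence ending at i:
i:      1  2  3  4  5  6  7  8  9 10 11 12 13
a[i]:   4  1  3 11 12 10  2  6  9  8  7 13  5
S:      4  1  4 15 27 14  3 10 19 18 17 40  9
Maximum is 40 (e.g. 1 + 3 + 11 + 12 + 13).

40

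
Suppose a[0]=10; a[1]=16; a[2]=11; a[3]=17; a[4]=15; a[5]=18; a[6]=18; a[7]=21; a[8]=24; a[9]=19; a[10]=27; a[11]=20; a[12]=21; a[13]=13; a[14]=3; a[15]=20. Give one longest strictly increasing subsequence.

10, 16, 17, 18, 21, 24, 27

Patience tails give the LIS length; then backtrack through the dp parents:
10 → extends → [10]
16 → extends → [10, 16]
11 → replaces 16 → [10, 11]
17 → extends → [10, 11, 17]
15 → replaces 17 → [10, 11, 15]
18 → extends → [10, 11, 15, 18]
18 → already a tail → [10, 11, 15, 18]
21 → extends → [10, 11, 15, 18, 21]
24 → extends → [10, 11, 15, 18, 21, 24]
19 → replaces 21 → [10, 11, 15, 18, 19, 24]
27 → extends → [10, 11, 15, 18, 19, 24, 27]
20 → replaces 24 → [10, 11, 15, 18, 19, 20, 27]
21 → replaces 27 → [10, 11, 15, 18, 19, 20, 21]
13 → replaces 15 → [10, 11, 13, 18, 19, 20, 21]
3 → replaces 10 → [3, 11, 13, 18, 19, 20, 21]
20 → already a tail → [3, 11, 13, 18, 19, 20, 21]
Length 7; one witness is 10, 16, 17, 18, 21, 24, 27.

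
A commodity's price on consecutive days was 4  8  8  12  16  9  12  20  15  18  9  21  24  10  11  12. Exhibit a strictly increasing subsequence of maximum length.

4, 8, 9, 12, 15, 18, 21, 24

Patience tails give the LIS length; then backtrack through the dp parents:
4 → extends → [4]
8 → extends → [4, 8]
8 → already a tail → [4, 8]
12 → extends → [4, 8, 12]
16 → extends → [4, 8, 12, 16]
9 → replaces 12 → [4, 8, 9, 16]
12 → replaces 16 → [4, 8, 9, 12]
20 → extends → [4, 8, 9, 12, 20]
15 → replaces 20 → [4, 8, 9, 12, 15]
18 → extends → [4, 8, 9, 12, 15, 18]
9 → already a tail → [4, 8, 9, 12, 15, 18]
21 → extends → [4, 8, 9, 12, 15, 18, 21]
24 → extends → [4, 8, 9, 12, 15, 18, 21, 24]
10 → replaces 12 → [4, 8, 9, 10, 15, 18, 21, 24]
11 → replaces 15 → [4, 8, 9, 10, 11, 18, 21, 24]
12 → replaces 18 → [4, 8, 9, 10, 11, 12, 21, 24]
Length 8; one witness is 4, 8, 9, 12, 15, 18, 21, 24.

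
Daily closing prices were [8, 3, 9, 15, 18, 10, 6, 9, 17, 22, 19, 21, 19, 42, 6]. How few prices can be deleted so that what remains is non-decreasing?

8

Fewest deletions = n − (longest non-decreasing subsequence).
Patience tails:
8 → extends → [8]
3 → replaces 8 → [3]
9 → extends → [3, 9]
15 → extends → [3, 9, 15]
18 → extends → [3, 9, 15, 18]
10 → replaces 15 → [3, 9, 10, 18]
6 → replaces 9 → [3, 6, 10, 18]
9 → replaces 10 → [3, 6, 9, 18]
17 → replaces 18 → [3, 6, 9, 17]
22 → extends → [3, 6, 9, 17, 22]
19 → replaces 22 → [3, 6, 9, 17, 19]
21 → extends → [3, 6, 9, 17, 19, 21]
19 → replaces 21 → [3, 6, 9, 17, 19, 19]
42 → extends → [3, 6, 9, 17, 19, 19, 42]
6 → replaces 9 → [3, 6, 6, 17, 19, 19, 42]
Longest non-decreasing subsequence has length 7, so deletions = 15 − 7 = 8.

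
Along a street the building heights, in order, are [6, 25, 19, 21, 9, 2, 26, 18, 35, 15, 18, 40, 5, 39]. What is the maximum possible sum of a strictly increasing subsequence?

147

Let S[i] be the best sum of a strictly increasing subsequence ending at i:
i:       1   2   3   4   5   6   7   8   9  10  11  12  13  14
a[i]:    6  25  19  21   9   2  26  18  35  15  18  40   5  39
S:       6  31  25  46  15   2  72  33 107  30  48 147   7 146
Maximum is 147 (e.g. 6 + 19 + 21 + 26 + 35 + 40).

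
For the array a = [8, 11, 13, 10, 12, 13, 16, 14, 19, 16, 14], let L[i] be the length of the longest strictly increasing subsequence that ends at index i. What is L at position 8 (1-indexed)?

dp[i] = 1 + max{dp[j] : j<i, a[j]<a[i]} (or 1 if no such j):
i:      1  2  3  4  5  6  7  8  9 10 11
a[i]:   8 11 13 10 12 13 16 14 19 16 14
dp:     1  2  3  2  3  4  5  5  6  6  5
At index 8 the value is 5.

5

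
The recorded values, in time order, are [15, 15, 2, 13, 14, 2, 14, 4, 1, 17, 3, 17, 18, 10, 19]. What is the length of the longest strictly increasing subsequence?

Let dp[i] be the length of the longest such subsequence ending at index i:
i:      1  2  3  4  5  6  7  8  9 10 11 12 13 14 15
a[i]:  15 15  2 13 14  2 14  4  1 17  3 17 18 10 19
dp:     1  1  1  2  3  1  3  2  1  4  2  4  5  3  6
Maximum dp value is 6.

6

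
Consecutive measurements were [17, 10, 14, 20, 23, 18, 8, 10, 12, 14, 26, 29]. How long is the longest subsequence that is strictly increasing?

Track the smallest tail for each achievable length (strict):
17 → extends → [17]
10 → replaces 17 → [10]
14 → extends → [10, 14]
20 → extends → [10, 14, 20]
23 → extends → [10, 14, 20, 23]
18 → replaces 20 → [10, 14, 18, 23]
8 → replaces 10 → [8, 14, 18, 23]
10 → replaces 14 → [8, 10, 18, 23]
12 → replaces 18 → [8, 10, 12, 23]
14 → replaces 23 → [8, 10, 12, 14]
26 → extends → [8, 10, 12, 14, 26]
29 → extends → [8, 10, 12, 14, 26, 29]
Six tails, so the longest strictly increasing subsequence has length 6 (e.g. 10, 14, 20, 23, 26, 29).

6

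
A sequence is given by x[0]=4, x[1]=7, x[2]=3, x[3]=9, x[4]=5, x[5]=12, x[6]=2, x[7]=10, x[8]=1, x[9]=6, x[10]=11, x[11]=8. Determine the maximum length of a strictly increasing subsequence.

Track the smallest tail for each achievable length (strict):
4 → extends → [4]
7 → extends → [4, 7]
3 → replaces 4 → [3, 7]
9 → extends → [3, 7, 9]
5 → replaces 7 → [3, 5, 9]
12 → extends → [3, 5, 9, 12]
2 → replaces 3 → [2, 5, 9, 12]
10 → replaces 12 → [2, 5, 9, 10]
1 → replaces 2 → [1, 5, 9, 10]
6 → replaces 9 → [1, 5, 6, 10]
11 → extends → [1, 5, 6, 10, 11]
8 → replaces 10 → [1, 5, 6, 8, 11]
Five tails, so the longest strictly increasing subsequence has length 5 (e.g. 4, 7, 9, 10, 11).

5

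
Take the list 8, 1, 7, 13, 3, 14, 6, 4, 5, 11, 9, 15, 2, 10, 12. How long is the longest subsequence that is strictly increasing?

Let dp[i] be the length of the longest such subsequence ending at index i:
i:      1  2  3  4  5  6  7  8  9 10 11 12 13 14 15
a[i]:   8  1  7 13  3 14  6  4  5 11  9 15  2 10 12
dp:     1  1  2  3  2  4  3  3  4  5  5  6  2  6  7
Maximum dp value is 7.

7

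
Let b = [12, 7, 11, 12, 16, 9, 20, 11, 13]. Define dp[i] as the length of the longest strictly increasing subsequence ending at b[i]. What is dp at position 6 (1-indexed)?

dp[i] = 1 + max{dp[j] : j<i, b[j]<b[i]} (or 1 if no such j):
i:      1  2  3  4  5  6  7  8  9
b[i]:  12  7 11 12 16  9 20 11 13
dp:     1  1  2  3  4  2  5  3  4
At index 6 the value is 2.

2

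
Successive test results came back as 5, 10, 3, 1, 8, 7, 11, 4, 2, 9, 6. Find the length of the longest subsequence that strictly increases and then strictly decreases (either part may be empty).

inc[i] = longest strictly increasing subsequence ending at i; dec[i] = longest strictly decreasing subsequence starting at i:
i:      1  2  3  4  5  6  7  8  9 10 11
a[i]:   5 10  3  1  8  7 11  4  2  9  6
inc:    1  2  1  1  2  2  3  2  2  3  3
dec:    3  5  2  1  4  3  3  2  1  2  1
Best peak at i=2 (value 10): inc=2, dec=5, length 2+5−1 = 6.

6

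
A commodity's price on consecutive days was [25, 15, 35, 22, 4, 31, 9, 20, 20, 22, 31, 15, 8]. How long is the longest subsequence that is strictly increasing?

5

Track the smallest tail for each achievable length (strict):
25 → extends → [25]
15 → replaces 25 → [15]
35 → extends → [15, 35]
22 → replaces 35 → [15, 22]
4 → replaces 15 → [4, 22]
31 → extends → [4, 22, 31]
9 → replaces 22 → [4, 9, 31]
20 → replaces 31 → [4, 9, 20]
20 → already a tail → [4, 9, 20]
22 → extends → [4, 9, 20, 22]
31 → extends → [4, 9, 20, 22, 31]
15 → replaces 20 → [4, 9, 15, 22, 31]
8 → replaces 9 → [4, 8, 15, 22, 31]
Five tails, so the longest strictly increasing subsequence has length 5 (e.g. 4, 9, 20, 22, 31).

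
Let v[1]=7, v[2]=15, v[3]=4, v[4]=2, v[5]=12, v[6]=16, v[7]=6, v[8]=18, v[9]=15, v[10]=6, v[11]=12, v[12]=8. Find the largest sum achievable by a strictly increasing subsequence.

Let S[i] be the best sum of a strictly increasing subsequence ending at i:
i:      1  2  3  4  5  6  7  8  9 10 11 12
v[i]:   7 15  4  2 12 16  6 18 15  6 12  8
S:      7 22  4  2 19 38 10 56 34 10 22 18
Maximum is 56 (e.g. 7 + 15 + 16 + 18).

56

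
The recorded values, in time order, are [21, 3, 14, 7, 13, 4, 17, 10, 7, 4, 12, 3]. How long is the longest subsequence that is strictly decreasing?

7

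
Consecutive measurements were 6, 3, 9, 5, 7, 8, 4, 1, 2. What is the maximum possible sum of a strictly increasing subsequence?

Let S[i] be the best sum of a strictly increasing subsequence ending at i:
i:      1  2  3  4  5  6  7  8  9
a[i]:   6  3  9  5  7  8  4  1  2
S:      6  3 15  8 15 23  7  1  3
Maximum is 23 (e.g. 3 + 5 + 7 + 8).

23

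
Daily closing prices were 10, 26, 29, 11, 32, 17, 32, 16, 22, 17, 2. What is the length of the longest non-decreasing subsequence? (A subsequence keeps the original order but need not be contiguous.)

5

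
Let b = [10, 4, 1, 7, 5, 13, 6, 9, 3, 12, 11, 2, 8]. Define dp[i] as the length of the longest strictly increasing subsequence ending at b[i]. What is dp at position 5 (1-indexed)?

dp[i] = 1 + max{dp[j] : j<i, b[j]<b[i]} (or 1 if no such j):
i:      1  2  3  4  5  6  7  8  9 10 11 12 13
b[i]:  10  4  1  7  5 13  6  9  3 12 11  2  8
dp:     1  1  1  2  2  3  3  4  2  5  5  2  4
At index 5 the value is 2.

2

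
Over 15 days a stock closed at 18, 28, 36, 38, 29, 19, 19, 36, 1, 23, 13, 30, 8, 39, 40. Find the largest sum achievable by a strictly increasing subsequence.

199

Let S[i] be the best sum of a strictly increasing subsequence ending at i:
i:       1   2   3   4   5   6   7   8   9  10  11  12  13  14  15
a[i]:   18  28  36  38  29  19  19  36   1  23  13  30   8  39  40
S:      18  46  82 120  75  37  37 111   1  60  14 105   9 159 199
Maximum is 199 (e.g. 18 + 28 + 36 + 38 + 39 + 40).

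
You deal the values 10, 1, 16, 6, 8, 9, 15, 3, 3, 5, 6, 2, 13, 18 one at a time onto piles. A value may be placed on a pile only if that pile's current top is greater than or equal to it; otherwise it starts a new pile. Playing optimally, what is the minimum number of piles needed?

Place each on the leftmost legal pile:
10 → new pile 1 (tops now [10])
1 → pile 1 (tops now [1])
16 → new pile 2 (tops now [1, 16])
6 → pile 2 (tops now [1, 6])
8 → new pile 3 (tops now [1, 6, 8])
9 → new pile 4 (tops now [1, 6, 8, 9])
15 → new pile 5 (tops now [1, 6, 8, 9, 15])
3 → pile 2 (tops now [1, 3, 8, 9, 15])
3 → pile 2 (tops now [1, 3, 8, 9, 15])
5 → pile 3 (tops now [1, 3, 5, 9, 15])
6 → pile 4 (tops now [1, 3, 5, 6, 15])
2 → pile 2 (tops now [1, 2, 5, 6, 15])
13 → pile 5 (tops now [1, 2, 5, 6, 13])
18 → new pile 6 (tops now [1, 2, 5, 6, 13, 18])
Six piles.

6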